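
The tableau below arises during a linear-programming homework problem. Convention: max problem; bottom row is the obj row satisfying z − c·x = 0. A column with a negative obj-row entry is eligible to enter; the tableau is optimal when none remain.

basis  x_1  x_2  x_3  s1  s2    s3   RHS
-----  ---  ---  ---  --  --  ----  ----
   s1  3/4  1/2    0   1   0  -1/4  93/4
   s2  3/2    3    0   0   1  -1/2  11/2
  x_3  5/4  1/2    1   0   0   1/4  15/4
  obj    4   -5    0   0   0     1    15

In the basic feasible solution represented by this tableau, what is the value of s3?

0

s3 is not in the basis, so in the current basic feasible solution s3 = 0.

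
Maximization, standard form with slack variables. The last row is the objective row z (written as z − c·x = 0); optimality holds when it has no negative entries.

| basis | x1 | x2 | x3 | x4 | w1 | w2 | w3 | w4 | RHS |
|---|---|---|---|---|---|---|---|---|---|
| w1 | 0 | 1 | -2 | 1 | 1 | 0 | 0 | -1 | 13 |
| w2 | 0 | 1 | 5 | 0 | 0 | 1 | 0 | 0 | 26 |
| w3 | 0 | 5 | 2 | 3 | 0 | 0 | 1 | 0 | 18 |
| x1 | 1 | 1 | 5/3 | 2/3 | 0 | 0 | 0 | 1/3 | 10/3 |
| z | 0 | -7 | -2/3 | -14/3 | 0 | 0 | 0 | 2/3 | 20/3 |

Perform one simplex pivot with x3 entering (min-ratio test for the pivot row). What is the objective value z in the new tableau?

Ratio test on column x3 — row 1: entry -2 ≤ 0; row 2: 26/5 = 26/5; row 3: 18/2 = 9; row 4: (10/3)/(5/3) = 2. Minimum is 2 at row 4 (x1 leaves); pivot element 5/3.
Pivot on row 4; the z-row RHS becomes 20/3 − (-2/3)·2 = 8.

8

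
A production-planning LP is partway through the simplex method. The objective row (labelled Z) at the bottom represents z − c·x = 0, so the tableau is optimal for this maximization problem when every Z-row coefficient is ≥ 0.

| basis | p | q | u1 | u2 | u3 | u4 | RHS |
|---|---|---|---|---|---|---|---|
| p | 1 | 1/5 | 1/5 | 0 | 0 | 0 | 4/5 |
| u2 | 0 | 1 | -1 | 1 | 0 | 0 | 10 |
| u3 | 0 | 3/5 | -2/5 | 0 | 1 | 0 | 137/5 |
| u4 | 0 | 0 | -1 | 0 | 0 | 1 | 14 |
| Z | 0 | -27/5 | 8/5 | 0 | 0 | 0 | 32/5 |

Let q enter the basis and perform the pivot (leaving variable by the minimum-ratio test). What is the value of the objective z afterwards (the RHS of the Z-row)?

28

Ratio test on column q — row 1: (4/5)/(1/5) = 4; row 2: 10/1 = 10; row 3: (137/5)/(3/5) = 137/3; row 4: entry 0 ≤ 0. Minimum is 4 at row 1 (p leaves); pivot element 1/5.
Pivot on row 1; the Z-row RHS becomes 32/5 − (-27/5)·4 = 28.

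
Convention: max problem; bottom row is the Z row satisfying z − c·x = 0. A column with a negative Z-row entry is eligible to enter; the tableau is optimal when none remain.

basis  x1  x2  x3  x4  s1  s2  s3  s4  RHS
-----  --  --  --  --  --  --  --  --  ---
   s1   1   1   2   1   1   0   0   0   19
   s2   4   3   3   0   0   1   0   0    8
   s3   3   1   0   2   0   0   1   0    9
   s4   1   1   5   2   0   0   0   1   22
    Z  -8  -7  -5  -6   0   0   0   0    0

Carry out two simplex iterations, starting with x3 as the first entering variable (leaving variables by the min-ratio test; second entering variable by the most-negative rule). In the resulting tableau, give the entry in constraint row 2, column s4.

0

Ratio test on column x3 — row 1: 19/2 = 19/2; row 2: 8/3 = 8/3; row 3: entry 0 ≤ 0; row 4: 22/5 = 22/5. Minimum is 8/3 at row 2 (s2 leaves); pivot element 3.
Divide row 2 by 3; eliminate column x3 from the other rows.
Second iteration: most negative Z-row entry is -6 in column x4, so x4 enters.
Ratio test on column x4 — row 1: (41/3)/1 = 41/3; row 2: entry 0 ≤ 0; row 3: 9/2 = 9/2; row 4: (26/3)/2 = 13/3. Minimum is 13/3 at row 4 (s4 leaves); pivot element 2.
Divide row 4 by 2; eliminate column x4 from the other rows.
After both pivots, the entry at constraint row 2, column s4 is 0.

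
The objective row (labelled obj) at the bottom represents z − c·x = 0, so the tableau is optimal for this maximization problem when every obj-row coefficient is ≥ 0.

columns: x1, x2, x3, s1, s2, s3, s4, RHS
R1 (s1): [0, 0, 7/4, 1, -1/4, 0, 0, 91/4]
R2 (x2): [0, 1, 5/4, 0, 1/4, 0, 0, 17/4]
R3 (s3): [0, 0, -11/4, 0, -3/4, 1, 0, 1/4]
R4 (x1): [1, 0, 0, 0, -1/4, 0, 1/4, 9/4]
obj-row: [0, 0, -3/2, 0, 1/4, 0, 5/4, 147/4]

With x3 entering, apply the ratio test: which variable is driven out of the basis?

Column x3 entries and ratios — s1: (91/4)/(7/4) = 13; x2: (17/4)/(5/4) = 17/5; s3: -11/4 ≤ 0, skip; x1: 0 ≤ 0, skip.
Smallest ratio is 17/5 in the row of x2, so x2 leaves.

x2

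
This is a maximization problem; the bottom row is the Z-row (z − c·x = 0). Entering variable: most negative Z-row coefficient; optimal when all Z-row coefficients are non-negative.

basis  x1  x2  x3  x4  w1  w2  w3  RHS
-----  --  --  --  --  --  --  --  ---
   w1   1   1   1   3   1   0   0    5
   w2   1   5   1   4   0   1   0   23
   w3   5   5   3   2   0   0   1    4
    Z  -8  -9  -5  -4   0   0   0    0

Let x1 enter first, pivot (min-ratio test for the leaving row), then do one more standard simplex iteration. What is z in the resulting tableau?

Ratio test on column x1 — row 1: 5/1 = 5; row 2: 23/1 = 23; row 3: 4/5 = 4/5. Minimum is 4/5 at row 3 (w3 leaves); pivot element 5.
Pivot on row 3; the Z-row RHS becomes 0 − (-8)·(4/5) = 32/5.
Next entering variable (most negative Z-row entry -1): x2.
Ratio test on column x2 — row 1: entry 0 ≤ 0; row 2: (111/5)/4 = 111/20; row 3: (4/5)/1 = 4/5. Minimum is 4/5 at row 3 (x1 leaves); pivot element 1.
After the second pivot the Z-row RHS is 32/5 − (-1)·(4/5) = 36/5.

36/5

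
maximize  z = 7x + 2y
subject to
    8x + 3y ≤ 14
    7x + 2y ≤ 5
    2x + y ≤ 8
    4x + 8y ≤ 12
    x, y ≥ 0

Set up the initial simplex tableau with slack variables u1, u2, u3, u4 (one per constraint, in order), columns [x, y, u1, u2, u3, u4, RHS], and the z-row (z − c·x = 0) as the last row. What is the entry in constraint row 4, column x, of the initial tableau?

Constraint 4 has coefficient 4 on x.

4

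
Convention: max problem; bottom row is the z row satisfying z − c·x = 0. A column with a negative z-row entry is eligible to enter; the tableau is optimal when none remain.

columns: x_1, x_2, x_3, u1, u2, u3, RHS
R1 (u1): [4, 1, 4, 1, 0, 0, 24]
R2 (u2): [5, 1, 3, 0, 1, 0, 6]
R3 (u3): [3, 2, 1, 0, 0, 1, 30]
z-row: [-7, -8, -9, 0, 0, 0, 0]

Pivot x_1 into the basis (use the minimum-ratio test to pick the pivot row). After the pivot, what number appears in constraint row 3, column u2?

-3/5

Ratio test on column x_1 — row 1: 24/4 = 6; row 2: 6/5 = 6/5; row 3: 30/3 = 10. Minimum is 6/5 at row 2 (u2 leaves); pivot element 5.
Divide row 2 by 5; eliminate column x_1 from the other rows.
Row 3 update in column u2: 0 − 3·(1/5) = -3/5.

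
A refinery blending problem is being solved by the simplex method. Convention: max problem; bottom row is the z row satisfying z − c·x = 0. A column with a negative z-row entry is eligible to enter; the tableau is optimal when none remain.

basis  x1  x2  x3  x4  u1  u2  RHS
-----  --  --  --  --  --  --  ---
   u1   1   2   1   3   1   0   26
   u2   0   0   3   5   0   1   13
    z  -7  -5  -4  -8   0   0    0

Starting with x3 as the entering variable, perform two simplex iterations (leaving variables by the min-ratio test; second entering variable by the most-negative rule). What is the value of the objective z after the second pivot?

169

Ratio test on column x3 — row 1: 26/1 = 26; row 2: 13/3 = 13/3. Minimum is 13/3 at row 2 (u2 leaves); pivot element 3.
Pivot on row 2; the z-row RHS becomes 0 − (-4)·(13/3) = 52/3.
Next entering variable (most negative z-row entry -7): x1.
Ratio test on column x1 — row 1: (65/3)/1 = 65/3; row 2: entry 0 ≤ 0. Minimum is 65/3 at row 1 (u1 leaves); pivot element 1.
After the second pivot the z-row RHS is 52/3 − (-7)·(65/3) = 169.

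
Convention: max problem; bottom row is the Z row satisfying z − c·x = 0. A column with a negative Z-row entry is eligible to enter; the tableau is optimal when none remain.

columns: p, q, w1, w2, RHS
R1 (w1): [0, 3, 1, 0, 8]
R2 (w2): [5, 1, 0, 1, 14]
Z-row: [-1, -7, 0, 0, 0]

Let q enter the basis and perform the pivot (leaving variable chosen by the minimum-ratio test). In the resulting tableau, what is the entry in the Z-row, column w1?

Ratio test on column q — row 1: 8/3 = 8/3; row 2: 14/1 = 14. Minimum is 8/3 at row 1 (w1 leaves); pivot element 3.
Divide row 1 by 3; eliminate column q from the other rows.
Z-row update in column w1: 0 − (-7)·(1/3) = 7/3.

7/3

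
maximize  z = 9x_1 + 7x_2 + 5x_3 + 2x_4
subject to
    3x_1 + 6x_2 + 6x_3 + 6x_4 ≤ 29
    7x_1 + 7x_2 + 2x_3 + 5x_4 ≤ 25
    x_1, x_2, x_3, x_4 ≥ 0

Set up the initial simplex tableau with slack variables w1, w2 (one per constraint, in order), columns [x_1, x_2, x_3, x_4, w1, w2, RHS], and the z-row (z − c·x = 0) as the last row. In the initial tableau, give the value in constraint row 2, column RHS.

25

The RHS of constraint 2 is b_2 = 25.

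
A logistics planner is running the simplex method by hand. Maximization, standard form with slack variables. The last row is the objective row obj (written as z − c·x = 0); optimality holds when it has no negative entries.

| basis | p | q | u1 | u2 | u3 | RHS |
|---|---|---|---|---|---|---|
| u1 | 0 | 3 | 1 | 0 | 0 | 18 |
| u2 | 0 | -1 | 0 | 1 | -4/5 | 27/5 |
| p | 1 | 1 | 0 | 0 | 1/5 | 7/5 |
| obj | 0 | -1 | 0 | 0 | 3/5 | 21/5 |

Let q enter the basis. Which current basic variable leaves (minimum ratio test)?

p

Column q entries and ratios — u1: 18/3 = 6; u2: -1 ≤ 0, skip; p: (7/5)/1 = 7/5.
Smallest ratio is 7/5 in the row of p, so p leaves.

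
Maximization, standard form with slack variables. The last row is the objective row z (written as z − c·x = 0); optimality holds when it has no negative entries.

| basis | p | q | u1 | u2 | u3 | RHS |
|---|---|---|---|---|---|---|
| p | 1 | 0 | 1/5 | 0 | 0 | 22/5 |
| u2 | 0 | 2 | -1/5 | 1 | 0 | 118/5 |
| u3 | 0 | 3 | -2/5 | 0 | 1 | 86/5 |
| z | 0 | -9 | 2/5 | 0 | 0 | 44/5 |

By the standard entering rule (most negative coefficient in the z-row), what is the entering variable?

q

Negative z-row entries: q: -9.
The most negative is -9 in column q, so q enters.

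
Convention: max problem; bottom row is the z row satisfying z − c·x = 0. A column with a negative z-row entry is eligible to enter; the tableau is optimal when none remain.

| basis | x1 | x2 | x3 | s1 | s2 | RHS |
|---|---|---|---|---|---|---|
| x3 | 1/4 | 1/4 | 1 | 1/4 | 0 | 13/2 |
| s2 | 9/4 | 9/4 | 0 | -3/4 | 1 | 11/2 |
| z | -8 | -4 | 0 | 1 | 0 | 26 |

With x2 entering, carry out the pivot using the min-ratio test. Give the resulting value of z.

322/9

Ratio test on column x2 — row 1: (13/2)/(1/4) = 26; row 2: (11/2)/(9/4) = 22/9. Minimum is 22/9 at row 2 (s2 leaves); pivot element 9/4.
Pivot on row 2; the z-row RHS becomes 26 − (-4)·(22/9) = 322/9.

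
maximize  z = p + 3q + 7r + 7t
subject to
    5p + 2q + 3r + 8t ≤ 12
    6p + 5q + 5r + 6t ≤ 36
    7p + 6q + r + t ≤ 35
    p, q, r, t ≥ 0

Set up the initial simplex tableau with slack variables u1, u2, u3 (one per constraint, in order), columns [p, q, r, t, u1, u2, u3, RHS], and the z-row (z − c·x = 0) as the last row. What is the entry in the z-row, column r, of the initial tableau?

-7

The z-row carries the negated objective coefficients: the r entry is -7.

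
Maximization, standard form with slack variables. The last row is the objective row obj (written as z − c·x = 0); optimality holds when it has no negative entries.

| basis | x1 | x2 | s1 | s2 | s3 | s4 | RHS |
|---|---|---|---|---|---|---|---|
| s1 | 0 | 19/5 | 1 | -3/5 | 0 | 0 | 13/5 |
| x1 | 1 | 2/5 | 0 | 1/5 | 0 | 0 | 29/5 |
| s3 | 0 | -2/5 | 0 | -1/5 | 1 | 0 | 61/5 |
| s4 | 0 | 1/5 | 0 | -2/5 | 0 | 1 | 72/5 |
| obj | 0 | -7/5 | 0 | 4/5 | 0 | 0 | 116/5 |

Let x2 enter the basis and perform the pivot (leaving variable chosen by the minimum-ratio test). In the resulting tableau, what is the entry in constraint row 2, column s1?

-2/19

Ratio test on column x2 — row 1: (13/5)/(19/5) = 13/19; row 2: (29/5)/(2/5) = 29/2; row 3: entry -2/5 ≤ 0; row 4: (72/5)/(1/5) = 72. Minimum is 13/19 at row 1 (s1 leaves); pivot element 19/5.
Divide row 1 by 19/5; eliminate column x2 from the other rows.
Row 2 update in column s1: 0 − (2/5)·(5/19) = -2/19.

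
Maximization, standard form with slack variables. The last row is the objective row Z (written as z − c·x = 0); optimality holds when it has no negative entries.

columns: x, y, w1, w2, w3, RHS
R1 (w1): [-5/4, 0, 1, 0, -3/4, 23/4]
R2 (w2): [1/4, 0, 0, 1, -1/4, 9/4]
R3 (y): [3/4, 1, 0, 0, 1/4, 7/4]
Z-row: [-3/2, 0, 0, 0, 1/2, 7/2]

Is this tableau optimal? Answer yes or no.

The Z-row has a negative entry -3/2 in column x, so it is not optimal.

no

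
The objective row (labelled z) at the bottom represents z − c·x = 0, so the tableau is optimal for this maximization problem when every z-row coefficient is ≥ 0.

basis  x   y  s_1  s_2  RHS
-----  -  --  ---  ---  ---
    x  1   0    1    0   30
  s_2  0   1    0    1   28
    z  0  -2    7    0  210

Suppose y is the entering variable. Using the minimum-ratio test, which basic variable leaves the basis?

s_2

Column y entries and ratios — x: 0 ≤ 0, skip; s_2: 28/1 = 28.
Smallest ratio is 28 in the row of s_2, so s_2 leaves.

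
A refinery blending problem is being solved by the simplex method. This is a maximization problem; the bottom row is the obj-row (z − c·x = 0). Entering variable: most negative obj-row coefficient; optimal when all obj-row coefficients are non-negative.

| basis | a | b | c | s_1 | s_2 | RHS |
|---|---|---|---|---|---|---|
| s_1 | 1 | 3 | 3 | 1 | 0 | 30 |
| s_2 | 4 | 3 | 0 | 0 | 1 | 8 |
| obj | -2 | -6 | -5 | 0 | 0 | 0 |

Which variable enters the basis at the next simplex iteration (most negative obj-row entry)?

Negative obj-row entries: a: -2, b: -6, c: -5.
The most negative is -6 in column b, so b enters.

b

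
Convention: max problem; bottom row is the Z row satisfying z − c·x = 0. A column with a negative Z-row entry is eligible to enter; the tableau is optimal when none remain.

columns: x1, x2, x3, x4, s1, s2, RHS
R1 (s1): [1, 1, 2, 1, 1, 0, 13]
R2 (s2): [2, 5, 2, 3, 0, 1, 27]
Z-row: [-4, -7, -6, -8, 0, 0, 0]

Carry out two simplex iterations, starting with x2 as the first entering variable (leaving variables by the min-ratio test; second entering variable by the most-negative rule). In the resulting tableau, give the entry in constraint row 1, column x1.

Ratio test on column x2 — row 1: 13/1 = 13; row 2: 27/5 = 27/5. Minimum is 27/5 at row 2 (s2 leaves); pivot element 5.
Divide row 2 by 5; eliminate column x2 from the other rows.
Second iteration: most negative Z-row entry is -19/5 in column x4, so x4 enters.
Ratio test on column x4 — row 1: (38/5)/(2/5) = 19; row 2: (27/5)/(3/5) = 9. Minimum is 9 at row 2 (x2 leaves); pivot element 3/5.
Divide row 2 by 3/5; eliminate column x4 from the other rows.
After both pivots, the entry at constraint row 1, column x1 is 1/3.

1/3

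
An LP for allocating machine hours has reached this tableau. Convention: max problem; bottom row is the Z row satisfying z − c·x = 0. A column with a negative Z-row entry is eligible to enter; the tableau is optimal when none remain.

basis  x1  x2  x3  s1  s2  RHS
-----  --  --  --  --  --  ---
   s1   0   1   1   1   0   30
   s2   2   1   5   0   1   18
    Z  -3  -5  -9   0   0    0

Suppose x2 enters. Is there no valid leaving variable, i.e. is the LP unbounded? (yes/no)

no

Column x2 has positive entries in row(s) 1, 2, so the ratio test bounds it — not unbounded.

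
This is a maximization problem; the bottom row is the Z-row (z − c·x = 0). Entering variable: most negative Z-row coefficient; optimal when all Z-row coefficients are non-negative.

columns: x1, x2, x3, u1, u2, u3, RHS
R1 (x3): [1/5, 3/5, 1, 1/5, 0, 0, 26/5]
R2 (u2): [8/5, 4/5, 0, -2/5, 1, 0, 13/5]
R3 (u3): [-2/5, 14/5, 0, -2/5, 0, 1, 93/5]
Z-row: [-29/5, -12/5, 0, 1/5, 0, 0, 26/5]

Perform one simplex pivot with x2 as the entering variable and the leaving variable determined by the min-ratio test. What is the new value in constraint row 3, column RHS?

Ratio test on column x2 — row 1: (26/5)/(3/5) = 26/3; row 2: (13/5)/(4/5) = 13/4; row 3: (93/5)/(14/5) = 93/14. Minimum is 13/4 at row 2 (u2 leaves); pivot element 4/5.
Divide row 2 by 4/5; eliminate column x2 from the other rows.
Row 3 update in column RHS: 93/5 − (14/5)·(13/4) = 19/2.

19/2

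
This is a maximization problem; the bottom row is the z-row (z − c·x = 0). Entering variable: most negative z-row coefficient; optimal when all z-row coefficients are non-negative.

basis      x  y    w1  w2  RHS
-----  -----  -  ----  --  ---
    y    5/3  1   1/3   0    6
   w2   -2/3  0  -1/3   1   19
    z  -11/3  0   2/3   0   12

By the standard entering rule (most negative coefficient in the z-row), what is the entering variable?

x

Negative z-row entries: x: -11/3.
The most negative is -11/3 in column x, so x enters.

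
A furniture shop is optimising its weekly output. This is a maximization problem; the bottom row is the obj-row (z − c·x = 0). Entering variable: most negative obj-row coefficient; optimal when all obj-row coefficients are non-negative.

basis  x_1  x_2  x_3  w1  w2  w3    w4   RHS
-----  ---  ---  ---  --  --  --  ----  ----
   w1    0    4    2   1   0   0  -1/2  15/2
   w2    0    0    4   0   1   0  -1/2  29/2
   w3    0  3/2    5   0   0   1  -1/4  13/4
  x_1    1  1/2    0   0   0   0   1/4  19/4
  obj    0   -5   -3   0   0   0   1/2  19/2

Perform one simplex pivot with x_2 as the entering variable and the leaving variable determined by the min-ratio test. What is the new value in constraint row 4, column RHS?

Ratio test on column x_2 — row 1: (15/2)/4 = 15/8; row 2: entry 0 ≤ 0; row 3: (13/4)/(3/2) = 13/6; row 4: (19/4)/(1/2) = 19/2. Minimum is 15/8 at row 1 (w1 leaves); pivot element 4.
Divide row 1 by 4; eliminate column x_2 from the other rows.
Row 4 update in column RHS: 19/4 − (1/2)·(15/8) = 61/16.

61/16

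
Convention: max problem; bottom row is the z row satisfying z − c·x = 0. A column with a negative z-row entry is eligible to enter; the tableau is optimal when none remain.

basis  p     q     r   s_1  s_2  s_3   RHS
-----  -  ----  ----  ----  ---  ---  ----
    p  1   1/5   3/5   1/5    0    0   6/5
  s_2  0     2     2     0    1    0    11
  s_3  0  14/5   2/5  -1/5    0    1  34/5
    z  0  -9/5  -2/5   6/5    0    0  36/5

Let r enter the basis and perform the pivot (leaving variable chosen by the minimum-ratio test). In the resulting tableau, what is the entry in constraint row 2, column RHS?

7

Ratio test on column r — row 1: (6/5)/(3/5) = 2; row 2: 11/2 = 11/2; row 3: (34/5)/(2/5) = 17. Minimum is 2 at row 1 (p leaves); pivot element 3/5.
Divide row 1 by 3/5; eliminate column r from the other rows.
Row 2 update in column RHS: 11 − 2·2 = 7.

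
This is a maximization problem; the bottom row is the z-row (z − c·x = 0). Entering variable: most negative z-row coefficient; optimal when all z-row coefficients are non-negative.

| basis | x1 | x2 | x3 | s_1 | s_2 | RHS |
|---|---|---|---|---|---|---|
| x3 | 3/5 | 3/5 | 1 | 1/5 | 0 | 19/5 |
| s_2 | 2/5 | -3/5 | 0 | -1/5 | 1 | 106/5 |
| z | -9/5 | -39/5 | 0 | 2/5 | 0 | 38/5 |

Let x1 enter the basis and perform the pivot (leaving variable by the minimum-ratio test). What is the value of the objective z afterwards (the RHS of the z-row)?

19

Ratio test on column x1 — row 1: (19/5)/(3/5) = 19/3; row 2: (106/5)/(2/5) = 53. Minimum is 19/3 at row 1 (x3 leaves); pivot element 3/5.
Pivot on row 1; the z-row RHS becomes 38/5 − (-9/5)·(19/3) = 19.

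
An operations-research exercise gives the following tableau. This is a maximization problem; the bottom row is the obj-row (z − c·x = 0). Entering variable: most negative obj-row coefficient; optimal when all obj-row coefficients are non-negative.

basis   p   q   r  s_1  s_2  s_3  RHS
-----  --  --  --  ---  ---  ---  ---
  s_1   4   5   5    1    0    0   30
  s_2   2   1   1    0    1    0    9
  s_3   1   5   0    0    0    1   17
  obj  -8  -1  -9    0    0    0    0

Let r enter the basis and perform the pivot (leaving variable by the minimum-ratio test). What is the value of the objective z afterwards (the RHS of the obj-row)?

Ratio test on column r — row 1: 30/5 = 6; row 2: 9/1 = 9; row 3: entry 0 ≤ 0. Minimum is 6 at row 1 (s_1 leaves); pivot element 5.
Pivot on row 1; the obj-row RHS becomes 0 − (-9)·6 = 54.

54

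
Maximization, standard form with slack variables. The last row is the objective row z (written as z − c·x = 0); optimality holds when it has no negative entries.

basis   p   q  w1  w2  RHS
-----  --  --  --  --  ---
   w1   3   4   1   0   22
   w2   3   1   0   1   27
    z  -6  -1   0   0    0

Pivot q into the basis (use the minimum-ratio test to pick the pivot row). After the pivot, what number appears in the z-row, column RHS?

11/2

Ratio test on column q — row 1: 22/4 = 11/2; row 2: 27/1 = 27. Minimum is 11/2 at row 1 (w1 leaves); pivot element 4.
Divide row 1 by 4; eliminate column q from the other rows.
z-row update in column RHS: 0 − (-1)·(11/2) = 11/2.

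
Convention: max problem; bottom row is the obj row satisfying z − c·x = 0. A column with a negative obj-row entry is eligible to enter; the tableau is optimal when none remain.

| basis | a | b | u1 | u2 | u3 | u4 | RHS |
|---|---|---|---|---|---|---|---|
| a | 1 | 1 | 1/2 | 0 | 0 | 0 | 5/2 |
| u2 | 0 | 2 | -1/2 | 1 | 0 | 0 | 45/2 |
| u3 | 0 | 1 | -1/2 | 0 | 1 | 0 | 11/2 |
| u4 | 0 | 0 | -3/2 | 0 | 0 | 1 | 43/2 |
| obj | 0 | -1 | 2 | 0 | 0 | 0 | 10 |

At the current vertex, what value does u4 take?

43/2

u4 is basic (row 4); its value is the RHS of that row, 43/2.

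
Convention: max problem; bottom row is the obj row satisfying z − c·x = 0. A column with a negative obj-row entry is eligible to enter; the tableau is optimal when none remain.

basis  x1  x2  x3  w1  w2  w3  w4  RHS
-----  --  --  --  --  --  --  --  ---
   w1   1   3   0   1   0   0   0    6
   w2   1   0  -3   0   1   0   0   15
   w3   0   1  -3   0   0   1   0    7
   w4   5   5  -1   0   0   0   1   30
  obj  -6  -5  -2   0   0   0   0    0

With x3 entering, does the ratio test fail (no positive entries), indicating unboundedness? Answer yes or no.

Every constraint-row entry in column x3 is ≤ 0, so increasing x3 is unbounded.

yes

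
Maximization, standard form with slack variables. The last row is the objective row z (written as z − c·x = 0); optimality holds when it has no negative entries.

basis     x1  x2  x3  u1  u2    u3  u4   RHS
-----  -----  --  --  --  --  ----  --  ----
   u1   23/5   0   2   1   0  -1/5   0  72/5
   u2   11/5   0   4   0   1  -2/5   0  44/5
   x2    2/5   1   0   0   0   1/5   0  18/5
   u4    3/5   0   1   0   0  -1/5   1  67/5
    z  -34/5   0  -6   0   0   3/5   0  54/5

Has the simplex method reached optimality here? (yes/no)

The z-row has a negative entry -34/5 in column x1, so it is not optimal.

no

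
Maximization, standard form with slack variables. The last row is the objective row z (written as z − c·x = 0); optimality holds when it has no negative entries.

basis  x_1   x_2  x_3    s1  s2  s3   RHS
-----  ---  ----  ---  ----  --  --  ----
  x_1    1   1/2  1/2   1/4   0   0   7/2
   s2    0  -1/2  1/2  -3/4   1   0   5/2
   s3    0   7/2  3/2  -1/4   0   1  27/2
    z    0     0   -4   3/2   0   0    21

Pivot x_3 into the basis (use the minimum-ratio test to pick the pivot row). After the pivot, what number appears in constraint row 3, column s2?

Ratio test on column x_3 — row 1: (7/2)/(1/2) = 7; row 2: (5/2)/(1/2) = 5; row 3: (27/2)/(3/2) = 9. Minimum is 5 at row 2 (s2 leaves); pivot element 1/2.
Divide row 2 by 1/2; eliminate column x_3 from the other rows.
Row 3 update in column s2: 0 − (3/2)·2 = -3.

-3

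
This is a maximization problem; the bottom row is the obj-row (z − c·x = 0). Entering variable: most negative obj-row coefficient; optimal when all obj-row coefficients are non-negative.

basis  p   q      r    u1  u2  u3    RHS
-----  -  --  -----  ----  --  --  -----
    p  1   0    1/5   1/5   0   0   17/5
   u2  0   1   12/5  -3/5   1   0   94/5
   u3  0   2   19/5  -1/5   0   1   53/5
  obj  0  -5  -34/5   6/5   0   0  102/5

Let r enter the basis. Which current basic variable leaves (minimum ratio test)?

u3

Column r entries and ratios — p: (17/5)/(1/5) = 17; u2: (94/5)/(12/5) = 47/6; u3: (53/5)/(19/5) = 53/19.
Smallest ratio is 53/19 in the row of u3, so u3 leaves.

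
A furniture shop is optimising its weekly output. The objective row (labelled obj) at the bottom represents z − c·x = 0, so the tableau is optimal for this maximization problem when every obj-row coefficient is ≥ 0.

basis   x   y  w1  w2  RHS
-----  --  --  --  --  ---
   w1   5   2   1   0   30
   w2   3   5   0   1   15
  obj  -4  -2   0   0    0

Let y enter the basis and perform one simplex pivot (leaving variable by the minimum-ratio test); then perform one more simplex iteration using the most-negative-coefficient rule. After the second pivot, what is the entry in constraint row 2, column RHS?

5

Ratio test on column y — row 1: 30/2 = 15; row 2: 15/5 = 3. Minimum is 3 at row 2 (w2 leaves); pivot element 5.
Divide row 2 by 5; eliminate column y from the other rows.
Second iteration: most negative obj-row entry is -14/5 in column x, so x enters.
Ratio test on column x — row 1: 24/(19/5) = 120/19; row 2: 3/(3/5) = 5. Minimum is 5 at row 2 (y leaves); pivot element 3/5.
Divide row 2 by 3/5; eliminate column x from the other rows.
After both pivots, the entry at constraint row 2, column RHS is 5.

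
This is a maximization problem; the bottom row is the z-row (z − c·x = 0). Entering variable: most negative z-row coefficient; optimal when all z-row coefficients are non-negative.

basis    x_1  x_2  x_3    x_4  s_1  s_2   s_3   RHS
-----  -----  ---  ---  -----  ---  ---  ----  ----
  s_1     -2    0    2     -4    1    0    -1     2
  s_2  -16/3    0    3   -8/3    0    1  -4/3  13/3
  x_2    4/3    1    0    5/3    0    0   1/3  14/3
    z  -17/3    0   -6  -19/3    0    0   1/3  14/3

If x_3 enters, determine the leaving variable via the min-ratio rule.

s_1

Column x_3 entries and ratios — s_1: 2/2 = 1; s_2: (13/3)/3 = 13/9; x_2: 0 ≤ 0, skip.
Smallest ratio is 1 in the row of s_1, so s_1 leaves.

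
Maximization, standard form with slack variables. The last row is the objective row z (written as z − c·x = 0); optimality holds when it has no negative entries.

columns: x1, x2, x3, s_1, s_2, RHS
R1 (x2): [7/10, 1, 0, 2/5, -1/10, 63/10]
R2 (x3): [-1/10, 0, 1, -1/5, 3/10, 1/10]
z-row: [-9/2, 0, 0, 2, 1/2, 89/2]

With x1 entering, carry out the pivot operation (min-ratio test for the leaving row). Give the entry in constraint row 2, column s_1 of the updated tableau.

-1/7

Ratio test on column x1 — row 1: (63/10)/(7/10) = 9; row 2: entry -1/10 ≤ 0. Minimum is 9 at row 1 (x2 leaves); pivot element 7/10.
Divide row 1 by 7/10; eliminate column x1 from the other rows.
Row 2 update in column s_1: -1/5 − (-1/10)·(4/7) = -1/7.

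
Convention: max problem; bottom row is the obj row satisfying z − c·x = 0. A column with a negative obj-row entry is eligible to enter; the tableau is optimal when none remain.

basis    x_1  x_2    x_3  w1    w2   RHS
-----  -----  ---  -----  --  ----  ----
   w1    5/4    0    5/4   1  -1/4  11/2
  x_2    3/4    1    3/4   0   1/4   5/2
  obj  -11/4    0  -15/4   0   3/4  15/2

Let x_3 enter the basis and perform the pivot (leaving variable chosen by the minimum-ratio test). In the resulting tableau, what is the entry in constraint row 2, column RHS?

Ratio test on column x_3 — row 1: (11/2)/(5/4) = 22/5; row 2: (5/2)/(3/4) = 10/3. Minimum is 10/3 at row 2 (x_2 leaves); pivot element 3/4.
Divide row 2 by 3/4; eliminate column x_3 from the other rows.
In the new row 2, the RHS entry is the old entry divided by the pivot: (5/2)/(3/4) = 10/3.

10/3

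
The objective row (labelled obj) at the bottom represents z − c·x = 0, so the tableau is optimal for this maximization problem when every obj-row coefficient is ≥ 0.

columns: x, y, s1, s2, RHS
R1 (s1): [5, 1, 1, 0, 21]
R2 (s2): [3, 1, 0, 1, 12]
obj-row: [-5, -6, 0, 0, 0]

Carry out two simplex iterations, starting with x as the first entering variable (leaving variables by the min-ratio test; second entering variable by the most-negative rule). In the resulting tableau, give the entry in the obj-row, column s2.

6

Ratio test on column x — row 1: 21/5 = 21/5; row 2: 12/3 = 4. Minimum is 4 at row 2 (s2 leaves); pivot element 3.
Divide row 2 by 3; eliminate column x from the other rows.
Second iteration: most negative obj-row entry is -13/3 in column y, so y enters.
Ratio test on column y — row 1: entry -2/3 ≤ 0; row 2: 4/(1/3) = 12. Minimum is 12 at row 2 (x leaves); pivot element 1/3.
Divide row 2 by 1/3; eliminate column y from the other rows.
After both pivots, the entry at the obj-row, column s2 is 6.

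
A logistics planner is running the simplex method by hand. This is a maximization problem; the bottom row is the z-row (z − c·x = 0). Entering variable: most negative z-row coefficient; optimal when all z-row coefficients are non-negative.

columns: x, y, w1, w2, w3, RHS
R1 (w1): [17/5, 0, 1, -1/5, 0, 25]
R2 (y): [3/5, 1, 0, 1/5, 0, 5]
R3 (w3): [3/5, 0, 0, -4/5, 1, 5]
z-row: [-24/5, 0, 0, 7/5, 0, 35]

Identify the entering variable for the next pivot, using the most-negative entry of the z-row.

x

Negative z-row entries: x: -24/5.
The most negative is -24/5 in column x, so x enters.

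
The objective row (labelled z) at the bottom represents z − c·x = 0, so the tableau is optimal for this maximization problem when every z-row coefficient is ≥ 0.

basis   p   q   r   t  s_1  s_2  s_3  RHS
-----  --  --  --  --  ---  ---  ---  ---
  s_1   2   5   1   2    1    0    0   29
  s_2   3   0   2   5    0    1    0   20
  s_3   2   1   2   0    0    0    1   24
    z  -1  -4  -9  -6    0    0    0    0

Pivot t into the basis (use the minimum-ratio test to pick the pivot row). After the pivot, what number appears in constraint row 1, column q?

5

Ratio test on column t — row 1: 29/2 = 29/2; row 2: 20/5 = 4; row 3: entry 0 ≤ 0. Minimum is 4 at row 2 (s_2 leaves); pivot element 5.
Divide row 2 by 5; eliminate column t from the other rows.
Row 1 update in column q: 5 − 2·0 = 5.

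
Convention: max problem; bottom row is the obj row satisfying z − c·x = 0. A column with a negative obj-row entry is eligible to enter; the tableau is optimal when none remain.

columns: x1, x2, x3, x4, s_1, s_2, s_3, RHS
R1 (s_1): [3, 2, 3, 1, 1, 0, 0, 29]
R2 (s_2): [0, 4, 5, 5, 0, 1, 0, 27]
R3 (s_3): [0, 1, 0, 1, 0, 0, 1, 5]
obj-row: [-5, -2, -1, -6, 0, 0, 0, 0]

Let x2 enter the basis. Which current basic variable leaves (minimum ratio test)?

Column x2 entries and ratios — s_1: 29/2 = 29/2; s_2: 27/4 = 27/4; s_3: 5/1 = 5.
Smallest ratio is 5 in the row of s_3, so s_3 leaves.

s_3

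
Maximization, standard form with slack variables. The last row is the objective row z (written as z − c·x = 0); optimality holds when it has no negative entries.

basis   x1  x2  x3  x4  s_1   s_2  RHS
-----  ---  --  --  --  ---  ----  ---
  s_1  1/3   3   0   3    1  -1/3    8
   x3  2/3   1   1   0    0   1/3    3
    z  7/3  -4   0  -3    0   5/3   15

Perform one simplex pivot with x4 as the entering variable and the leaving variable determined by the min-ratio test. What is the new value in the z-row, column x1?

8/3

Ratio test on column x4 — row 1: 8/3 = 8/3; row 2: entry 0 ≤ 0. Minimum is 8/3 at row 1 (s_1 leaves); pivot element 3.
Divide row 1 by 3; eliminate column x4 from the other rows.
z-row update in column x1: 7/3 − (-3)·(1/9) = 8/3.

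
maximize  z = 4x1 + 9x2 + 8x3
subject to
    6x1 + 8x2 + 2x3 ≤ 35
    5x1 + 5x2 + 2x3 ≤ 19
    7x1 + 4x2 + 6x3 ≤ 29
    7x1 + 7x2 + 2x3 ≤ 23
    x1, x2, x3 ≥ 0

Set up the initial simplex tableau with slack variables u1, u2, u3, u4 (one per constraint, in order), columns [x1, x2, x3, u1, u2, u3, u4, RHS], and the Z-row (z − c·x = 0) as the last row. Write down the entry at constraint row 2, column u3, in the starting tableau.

0

Slack u3 belongs to constraint 3; its column is the unit vector e_3, so the entry in row 2 is 0.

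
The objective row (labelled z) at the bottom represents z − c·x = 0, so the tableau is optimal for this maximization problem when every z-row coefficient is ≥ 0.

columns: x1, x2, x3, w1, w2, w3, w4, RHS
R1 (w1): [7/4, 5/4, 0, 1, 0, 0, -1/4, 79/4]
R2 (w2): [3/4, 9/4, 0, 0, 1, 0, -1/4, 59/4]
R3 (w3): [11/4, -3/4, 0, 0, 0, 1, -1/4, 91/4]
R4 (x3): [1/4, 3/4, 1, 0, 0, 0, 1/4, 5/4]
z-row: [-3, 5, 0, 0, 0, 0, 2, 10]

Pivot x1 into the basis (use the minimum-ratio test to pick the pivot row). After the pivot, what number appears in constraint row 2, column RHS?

11

Ratio test on column x1 — row 1: (79/4)/(7/4) = 79/7; row 2: (59/4)/(3/4) = 59/3; row 3: (91/4)/(11/4) = 91/11; row 4: (5/4)/(1/4) = 5. Minimum is 5 at row 4 (x3 leaves); pivot element 1/4.
Divide row 4 by 1/4; eliminate column x1 from the other rows.
Row 2 update in column RHS: 59/4 − (3/4)·5 = 11.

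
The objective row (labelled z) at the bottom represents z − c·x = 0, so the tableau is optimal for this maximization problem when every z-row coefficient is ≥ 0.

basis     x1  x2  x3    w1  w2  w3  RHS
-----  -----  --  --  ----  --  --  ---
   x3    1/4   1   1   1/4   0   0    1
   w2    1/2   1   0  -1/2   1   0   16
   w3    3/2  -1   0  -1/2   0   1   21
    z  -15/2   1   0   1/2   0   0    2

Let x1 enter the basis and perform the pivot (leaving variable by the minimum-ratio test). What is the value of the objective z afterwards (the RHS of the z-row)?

32

Ratio test on column x1 — row 1: 1/(1/4) = 4; row 2: 16/(1/2) = 32; row 3: 21/(3/2) = 14. Minimum is 4 at row 1 (x3 leaves); pivot element 1/4.
Pivot on row 1; the z-row RHS becomes 2 − (-15/2)·4 = 32.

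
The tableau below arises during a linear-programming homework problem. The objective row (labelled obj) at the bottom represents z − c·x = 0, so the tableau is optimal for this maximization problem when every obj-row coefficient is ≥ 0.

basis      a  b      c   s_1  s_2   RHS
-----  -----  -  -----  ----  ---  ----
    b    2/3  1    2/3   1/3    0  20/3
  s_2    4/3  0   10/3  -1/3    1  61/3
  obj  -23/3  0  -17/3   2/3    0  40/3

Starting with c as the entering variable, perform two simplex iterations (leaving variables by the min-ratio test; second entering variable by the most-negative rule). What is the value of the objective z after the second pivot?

83

Ratio test on column c — row 1: (20/3)/(2/3) = 10; row 2: (61/3)/(10/3) = 61/10. Minimum is 61/10 at row 2 (s_2 leaves); pivot element 10/3.
Pivot on row 2; the obj-row RHS becomes 40/3 − (-17/3)·(61/10) = 479/10.
Next entering variable (most negative obj-row entry -27/5): a.
Ratio test on column a — row 1: (13/5)/(2/5) = 13/2; row 2: (61/10)/(2/5) = 61/4. Minimum is 13/2 at row 1 (b leaves); pivot element 2/5.
After the second pivot the obj-row RHS is 479/10 − (-27/5)·(13/2) = 83.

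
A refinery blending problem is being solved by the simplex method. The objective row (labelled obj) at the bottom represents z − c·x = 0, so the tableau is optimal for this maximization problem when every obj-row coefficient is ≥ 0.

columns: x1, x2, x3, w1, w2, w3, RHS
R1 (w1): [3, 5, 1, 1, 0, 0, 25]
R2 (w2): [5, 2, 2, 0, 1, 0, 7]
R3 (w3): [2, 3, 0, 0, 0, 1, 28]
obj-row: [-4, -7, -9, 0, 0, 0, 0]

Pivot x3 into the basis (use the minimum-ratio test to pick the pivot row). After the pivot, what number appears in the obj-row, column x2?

2

Ratio test on column x3 — row 1: 25/1 = 25; row 2: 7/2 = 7/2; row 3: entry 0 ≤ 0. Minimum is 7/2 at row 2 (w2 leaves); pivot element 2.
Divide row 2 by 2; eliminate column x3 from the other rows.
obj-row update in column x2: -7 − (-9)·1 = 2.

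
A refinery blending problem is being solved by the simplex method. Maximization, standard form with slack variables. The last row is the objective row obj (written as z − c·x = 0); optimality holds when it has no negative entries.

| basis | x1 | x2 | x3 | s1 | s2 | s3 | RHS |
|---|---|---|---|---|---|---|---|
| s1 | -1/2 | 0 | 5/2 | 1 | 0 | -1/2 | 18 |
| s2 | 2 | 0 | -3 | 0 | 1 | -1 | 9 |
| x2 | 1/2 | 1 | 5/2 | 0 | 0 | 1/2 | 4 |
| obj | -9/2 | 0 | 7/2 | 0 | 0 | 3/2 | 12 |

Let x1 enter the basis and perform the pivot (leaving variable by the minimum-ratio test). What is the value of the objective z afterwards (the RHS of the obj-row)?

Ratio test on column x1 — row 1: entry -1/2 ≤ 0; row 2: 9/2 = 9/2; row 3: 4/(1/2) = 8. Minimum is 9/2 at row 2 (s2 leaves); pivot element 2.
Pivot on row 2; the obj-row RHS becomes 12 − (-9/2)·(9/2) = 129/4.

129/4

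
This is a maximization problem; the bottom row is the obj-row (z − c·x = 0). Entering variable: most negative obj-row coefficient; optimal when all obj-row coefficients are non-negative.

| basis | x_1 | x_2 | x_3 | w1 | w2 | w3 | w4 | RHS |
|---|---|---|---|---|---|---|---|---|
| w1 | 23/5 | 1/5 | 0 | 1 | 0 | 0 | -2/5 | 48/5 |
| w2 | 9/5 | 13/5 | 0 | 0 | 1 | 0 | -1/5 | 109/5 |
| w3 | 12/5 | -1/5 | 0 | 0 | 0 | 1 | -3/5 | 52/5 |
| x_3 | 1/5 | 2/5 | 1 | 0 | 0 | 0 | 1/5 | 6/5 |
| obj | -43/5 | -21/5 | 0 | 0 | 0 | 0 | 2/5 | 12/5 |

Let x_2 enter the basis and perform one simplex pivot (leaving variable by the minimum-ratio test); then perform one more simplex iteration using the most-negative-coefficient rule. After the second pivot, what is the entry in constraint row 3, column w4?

Ratio test on column x_2 — row 1: (48/5)/(1/5) = 48; row 2: (109/5)/(13/5) = 109/13; row 3: entry -1/5 ≤ 0; row 4: (6/5)/(2/5) = 3. Minimum is 3 at row 4 (x_3 leaves); pivot element 2/5.
Divide row 4 by 2/5; eliminate column x_2 from the other rows.
Second iteration: most negative obj-row entry is -13/2 in column x_1, so x_1 enters.
Ratio test on column x_1 — row 1: 9/(9/2) = 2; row 2: 14/(1/2) = 28; row 3: 11/(5/2) = 22/5; row 4: 3/(1/2) = 6. Minimum is 2 at row 1 (w1 leaves); pivot element 9/2.
Divide row 1 by 9/2; eliminate column x_1 from the other rows.
After both pivots, the entry at constraint row 3, column w4 is -2/9.

-2/9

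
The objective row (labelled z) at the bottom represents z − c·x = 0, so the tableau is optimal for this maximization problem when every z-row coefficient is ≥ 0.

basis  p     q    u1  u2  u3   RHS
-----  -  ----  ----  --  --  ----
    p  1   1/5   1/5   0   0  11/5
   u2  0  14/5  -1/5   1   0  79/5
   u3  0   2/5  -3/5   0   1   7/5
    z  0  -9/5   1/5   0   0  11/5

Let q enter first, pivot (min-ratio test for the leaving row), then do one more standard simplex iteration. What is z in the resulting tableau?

Ratio test on column q — row 1: (11/5)/(1/5) = 11; row 2: (79/5)/(14/5) = 79/14; row 3: (7/5)/(2/5) = 7/2. Minimum is 7/2 at row 3 (u3 leaves); pivot element 2/5.
Pivot on row 3; the z-row RHS becomes 11/5 − (-9/5)·(7/2) = 17/2.
Next entering variable (most negative z-row entry -5/2): u1.
Ratio test on column u1 — row 1: (3/2)/(1/2) = 3; row 2: 6/4 = 3/2; row 3: entry -3/2 ≤ 0. Minimum is 3/2 at row 2 (u2 leaves); pivot element 4.
After the second pivot the z-row RHS is 17/2 − (-5/2)·(3/2) = 49/4.

49/4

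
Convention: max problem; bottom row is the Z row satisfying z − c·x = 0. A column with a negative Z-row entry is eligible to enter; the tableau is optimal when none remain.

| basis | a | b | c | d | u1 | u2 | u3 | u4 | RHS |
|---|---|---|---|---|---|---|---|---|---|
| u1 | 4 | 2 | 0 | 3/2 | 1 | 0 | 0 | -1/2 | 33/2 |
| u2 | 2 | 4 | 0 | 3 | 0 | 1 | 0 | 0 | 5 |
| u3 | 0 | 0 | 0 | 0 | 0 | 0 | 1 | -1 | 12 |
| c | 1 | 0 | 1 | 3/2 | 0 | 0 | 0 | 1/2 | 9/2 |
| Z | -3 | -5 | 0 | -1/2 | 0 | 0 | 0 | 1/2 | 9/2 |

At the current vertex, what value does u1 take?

u1 is basic (row 1); its value is the RHS of that row, 33/2.

33/2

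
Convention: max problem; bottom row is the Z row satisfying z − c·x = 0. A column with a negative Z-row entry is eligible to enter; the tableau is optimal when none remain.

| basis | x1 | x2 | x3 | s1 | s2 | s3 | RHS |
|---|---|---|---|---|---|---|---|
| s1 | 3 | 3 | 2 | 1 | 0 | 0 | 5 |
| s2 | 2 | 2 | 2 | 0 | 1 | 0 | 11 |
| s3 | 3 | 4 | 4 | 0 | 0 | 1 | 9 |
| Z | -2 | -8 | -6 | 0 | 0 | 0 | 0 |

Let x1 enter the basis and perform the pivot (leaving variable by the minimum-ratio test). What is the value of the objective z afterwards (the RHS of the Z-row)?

Ratio test on column x1 — row 1: 5/3 = 5/3; row 2: 11/2 = 11/2; row 3: 9/3 = 3. Minimum is 5/3 at row 1 (s1 leaves); pivot element 3.
Pivot on row 1; the Z-row RHS becomes 0 − (-2)·(5/3) = 10/3.

10/3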